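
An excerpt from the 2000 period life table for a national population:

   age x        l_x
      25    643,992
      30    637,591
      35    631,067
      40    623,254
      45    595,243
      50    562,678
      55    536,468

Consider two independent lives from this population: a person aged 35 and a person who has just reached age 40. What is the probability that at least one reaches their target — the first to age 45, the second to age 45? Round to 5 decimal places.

p₁ = l_45/l_35 = 595,243/631,067 = 0.943233; p₂ = l_45/l_40 = 595,243/623,254 = 0.955057.
P(at least one) = 1 − (1−p₁)(1−p₂) = 1 − 0.056767 × 0.044943 = 0.997449.

0.99745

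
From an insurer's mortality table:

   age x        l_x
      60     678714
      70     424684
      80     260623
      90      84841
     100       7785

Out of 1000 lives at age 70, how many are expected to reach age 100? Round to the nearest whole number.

The relevant probability is 7785/424684 = 0.018331.
Expected number = 1000 × 0.018331 = 18.

18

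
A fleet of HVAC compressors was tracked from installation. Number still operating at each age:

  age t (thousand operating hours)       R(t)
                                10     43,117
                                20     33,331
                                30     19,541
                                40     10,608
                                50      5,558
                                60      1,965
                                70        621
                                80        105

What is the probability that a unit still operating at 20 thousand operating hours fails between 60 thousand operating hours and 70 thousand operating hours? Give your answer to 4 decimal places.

This is the probability of reaching 60 but not 70, conditional on being operational at 20: (R(60) − R(70)) / R(20).
= (1,965 − 621) / 33,331 = 1,344 / 33,331 = 0.040323.

0.0403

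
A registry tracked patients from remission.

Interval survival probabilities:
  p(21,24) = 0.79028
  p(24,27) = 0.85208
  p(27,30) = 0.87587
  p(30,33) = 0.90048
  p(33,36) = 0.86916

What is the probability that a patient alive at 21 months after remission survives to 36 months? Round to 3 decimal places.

0.462

Chaining the interval survival probabilities: 0.79028 × 0.85208 × 0.87587 × 0.90048 × 0.86916.
= 0.461610.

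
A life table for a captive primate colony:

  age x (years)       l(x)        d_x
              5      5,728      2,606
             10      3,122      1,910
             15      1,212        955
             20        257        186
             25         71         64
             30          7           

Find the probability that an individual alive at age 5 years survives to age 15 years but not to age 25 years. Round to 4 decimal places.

0.1992

This is the probability of reaching 15 but not 25, conditional on being alive at 5: (l(15) − l(25)) / l(5).
= (1,212 − 71) / 5,728 = 1,141 / 5,728 = 0.199197.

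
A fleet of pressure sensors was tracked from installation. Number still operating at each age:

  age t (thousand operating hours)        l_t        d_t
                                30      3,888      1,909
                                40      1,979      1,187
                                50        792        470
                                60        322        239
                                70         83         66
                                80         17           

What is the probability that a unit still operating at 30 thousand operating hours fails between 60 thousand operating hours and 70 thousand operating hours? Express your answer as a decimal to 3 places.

This is the probability of reaching 60 but not 70, conditional on being operational at 30: (l_60 − l_70) / l_30.
= (322 − 83) / 3,888 = 239 / 3,888 = 0.061471.

0.061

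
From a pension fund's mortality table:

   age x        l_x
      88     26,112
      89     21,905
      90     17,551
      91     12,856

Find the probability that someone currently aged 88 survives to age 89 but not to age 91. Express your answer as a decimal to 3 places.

We want 1|2q88 = (l_89 − l_91)/l_88.
This is the probability of reaching 89 but not 91, conditional on being alive at 88: (l_89 − l_91) / l_88.
= (21,905 − 12,856) / 26,112 = 9,049 / 26,112 = 0.346546.

0.347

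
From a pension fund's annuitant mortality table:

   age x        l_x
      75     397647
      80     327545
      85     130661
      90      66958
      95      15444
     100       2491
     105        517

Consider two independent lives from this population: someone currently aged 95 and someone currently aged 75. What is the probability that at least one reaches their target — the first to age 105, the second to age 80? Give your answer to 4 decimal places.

0.8296

p₁ = l_105/l_95 = 517/15444 = 0.033476; p₂ = l_80/l_75 = 327545/397647 = 0.823708.
P(at least one) = 1 − (1−p₁)(1−p₂) = 1 − 0.966524 × 0.176292 = 0.829610.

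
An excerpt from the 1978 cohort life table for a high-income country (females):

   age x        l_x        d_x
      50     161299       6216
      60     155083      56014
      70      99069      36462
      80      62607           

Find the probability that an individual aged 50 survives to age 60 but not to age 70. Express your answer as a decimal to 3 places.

0.347

We want 10|10q50 = (l_60 − l_70)/l_50.
This is the probability of reaching 60 but not 70, conditional on being alive at 50: (l_60 − l_70) / l_50.
= (155083 − 99069) / 161299 = 56014 / 161299 = 0.347268.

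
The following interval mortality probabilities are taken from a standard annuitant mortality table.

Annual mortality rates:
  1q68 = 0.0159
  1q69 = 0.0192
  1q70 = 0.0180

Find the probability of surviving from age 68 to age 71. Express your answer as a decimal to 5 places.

The overall survival probability is (1 − 0.0159) × (1 − 0.0192) × (1 − 0.0180).
= 0.9841 × 0.9808 × 0.9820 = 0.947832.

0.94783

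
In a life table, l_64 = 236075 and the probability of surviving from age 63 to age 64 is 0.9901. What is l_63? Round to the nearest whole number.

238436

l_63 = l_64 / p = 236075 / 0.9901 = 238436.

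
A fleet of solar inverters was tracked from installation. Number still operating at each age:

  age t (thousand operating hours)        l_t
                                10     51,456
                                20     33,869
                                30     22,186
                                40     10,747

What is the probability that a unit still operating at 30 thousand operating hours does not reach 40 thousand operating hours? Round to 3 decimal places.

0.516

P(fail before 40 | operational at 30) = 1 − l_40/l_30 = 1 − 10,747/22,186 = (11,439)/22,186 = 0.515595.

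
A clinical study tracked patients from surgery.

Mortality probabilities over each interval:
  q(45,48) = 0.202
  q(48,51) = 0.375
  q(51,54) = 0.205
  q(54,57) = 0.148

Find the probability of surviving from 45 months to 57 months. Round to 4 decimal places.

Survival from 45 to 57 is the product of surviving each interval: (1 − 0.202) × (1 − 0.375) × (1 − 0.205) × (1 − 0.148).
= 0.798 × 0.625 × 0.795 × 0.852 = 0.337823.

0.3378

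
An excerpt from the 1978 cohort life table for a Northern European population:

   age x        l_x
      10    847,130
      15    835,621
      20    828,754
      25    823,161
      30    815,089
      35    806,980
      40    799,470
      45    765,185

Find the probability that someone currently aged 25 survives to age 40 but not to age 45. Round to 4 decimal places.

0.0417

We want 15|5q25 = (l_40 − l_45)/l_25.
This is the probability of reaching 40 but not 45, conditional on being alive at 25: (l_40 − l_45) / l_25.
= (799,470 − 765,185) / 823,161 = 34,285 / 823,161 = 0.041650.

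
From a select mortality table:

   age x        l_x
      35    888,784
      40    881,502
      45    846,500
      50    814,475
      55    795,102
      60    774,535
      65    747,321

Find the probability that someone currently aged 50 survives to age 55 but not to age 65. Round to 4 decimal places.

0.0587

We want 5|10q50 = (l_55 − l_65)/l_50.
This is the probability of reaching 55 but not 65, conditional on being alive at 50: (l_55 − l_65) / l_50.
= (795,102 − 747,321) / 814,475 = 47,781 / 814,475 = 0.058665.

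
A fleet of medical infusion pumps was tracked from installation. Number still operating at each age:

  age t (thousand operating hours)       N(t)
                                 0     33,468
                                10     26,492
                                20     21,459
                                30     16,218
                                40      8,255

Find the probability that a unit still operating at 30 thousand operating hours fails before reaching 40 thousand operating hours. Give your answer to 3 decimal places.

0.491

P(fail before 40 | operational at 30) = 1 − N(40)/N(30) = 1 − 8,255/16,218 = (7,963)/16,218 = 0.490998.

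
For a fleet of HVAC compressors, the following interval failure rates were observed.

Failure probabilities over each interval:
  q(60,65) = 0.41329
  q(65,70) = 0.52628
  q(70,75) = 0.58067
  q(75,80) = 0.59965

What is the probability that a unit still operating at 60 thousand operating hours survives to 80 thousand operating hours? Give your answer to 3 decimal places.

Chaining the interval survival probabilities: (1 − 0.41329) × (1 − 0.52628) × (1 − 0.58067) × (1 − 0.59965).
= 0.58671 × 0.47372 × 0.41933 × 0.40035 = 0.046660.

0.047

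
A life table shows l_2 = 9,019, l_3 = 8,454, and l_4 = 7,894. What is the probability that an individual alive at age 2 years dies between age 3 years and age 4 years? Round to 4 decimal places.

0.0621

This is the probability of reaching 3 but not 4, conditional on being alive at 2: (l_3 − l_4) / l_2.
= (8,454 − 7,894) / 9,019 = 560 / 9,019 = 0.062091.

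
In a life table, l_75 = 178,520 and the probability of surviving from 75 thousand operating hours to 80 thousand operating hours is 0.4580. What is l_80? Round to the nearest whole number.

l_80 = l_75 × p = 178,520 × 0.4580 = 81762.

81762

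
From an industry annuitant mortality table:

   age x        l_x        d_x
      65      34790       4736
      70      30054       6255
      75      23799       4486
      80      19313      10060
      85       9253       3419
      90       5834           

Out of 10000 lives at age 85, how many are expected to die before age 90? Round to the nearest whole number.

The relevant probability is 1 − 5834/9253 = 0.369502.
Expected number = 10000 × 0.369502 = 3695.

3695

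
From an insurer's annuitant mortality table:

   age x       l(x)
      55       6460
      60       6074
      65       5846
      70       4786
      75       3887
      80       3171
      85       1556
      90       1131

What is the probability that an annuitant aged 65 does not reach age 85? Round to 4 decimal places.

0.7338

P(die before 85 | alive at 65) = 1 − l(85)/l(65) = 1 − 1556/5846 = (4290)/5846 = 0.733835.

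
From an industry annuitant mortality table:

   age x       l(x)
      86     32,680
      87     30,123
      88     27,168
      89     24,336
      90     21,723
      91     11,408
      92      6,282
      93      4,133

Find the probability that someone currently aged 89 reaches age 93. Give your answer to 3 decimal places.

The conditional survival probability is l(93)/l(89) = 4,133/24,336 = 0.169831.

0.170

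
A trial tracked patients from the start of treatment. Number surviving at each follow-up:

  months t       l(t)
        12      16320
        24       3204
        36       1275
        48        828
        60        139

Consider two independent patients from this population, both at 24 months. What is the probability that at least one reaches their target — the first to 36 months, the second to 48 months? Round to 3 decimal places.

0.554

p₁ = l(36)/l(24) = 1275/3204 = 0.397940; p₂ = l(48)/l(24) = 828/3204 = 0.258427.
P(at least one) = 1 − (1−p₁)(1−p₂) = 1 − 0.602060 × 0.741573 = 0.553529.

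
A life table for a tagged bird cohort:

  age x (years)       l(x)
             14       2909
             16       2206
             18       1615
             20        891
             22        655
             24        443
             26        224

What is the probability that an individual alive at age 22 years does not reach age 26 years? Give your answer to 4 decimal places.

0.6580

P(die before 26 | alive at 22) = 1 − l(26)/l(22) = 1 − 224/655 = (431)/655 = 0.658015.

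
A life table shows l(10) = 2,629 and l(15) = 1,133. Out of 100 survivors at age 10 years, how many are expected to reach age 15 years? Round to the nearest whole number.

43

The relevant probability is 1,133/2,629 = 0.430962.
Expected number = 100 × 0.430962 = 43.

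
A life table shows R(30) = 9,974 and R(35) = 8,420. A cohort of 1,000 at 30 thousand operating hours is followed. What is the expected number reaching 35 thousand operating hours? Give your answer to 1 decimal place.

844.2

The relevant probability is 8,420/9,974 = 0.844195.
Expected number = 1,000 × 0.844195 = 844.2.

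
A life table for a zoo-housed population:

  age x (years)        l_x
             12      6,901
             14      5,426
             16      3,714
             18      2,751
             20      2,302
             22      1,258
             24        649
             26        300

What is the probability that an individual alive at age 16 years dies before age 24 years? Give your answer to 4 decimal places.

P(die before 24 | alive at 16) = 1 − l_24/l_16 = 1 − 649/3,714 = (3,065)/3,714 = 0.825256.

0.8253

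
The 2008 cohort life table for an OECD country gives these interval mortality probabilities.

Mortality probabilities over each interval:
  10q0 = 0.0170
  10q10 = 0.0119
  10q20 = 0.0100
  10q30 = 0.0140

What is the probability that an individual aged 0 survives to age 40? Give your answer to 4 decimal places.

0.9481

Survival from 0 to 40 is the product of surviving each interval: (1 − 0.0170) × (1 − 0.0119) × (1 − 0.0100) × (1 − 0.0140).
= 0.9830 × 0.9881 × 0.9900 × 0.9860 = 0.948127.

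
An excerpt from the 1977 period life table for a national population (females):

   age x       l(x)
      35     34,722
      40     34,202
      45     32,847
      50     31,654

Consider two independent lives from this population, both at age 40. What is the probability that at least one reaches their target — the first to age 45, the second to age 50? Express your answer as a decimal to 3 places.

0.997

p₁ = l(45)/l(40) = 32,847/34,202 = 0.960382; p₂ = l(50)/l(40) = 31,654/34,202 = 0.925501.
P(at least one) = 1 − (1−p₁)(1−p₂) = 1 − 0.039618 × 0.074499 = 0.997048.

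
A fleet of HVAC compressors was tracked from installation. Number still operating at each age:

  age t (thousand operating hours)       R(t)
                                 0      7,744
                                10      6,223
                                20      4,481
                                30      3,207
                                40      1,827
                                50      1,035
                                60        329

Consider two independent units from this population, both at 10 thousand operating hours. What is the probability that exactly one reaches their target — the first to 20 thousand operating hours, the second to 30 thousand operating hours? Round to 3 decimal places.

p₁ = R(20)/R(10) = 4,481/6,223 = 0.720071; p₂ = R(30)/R(10) = 3,207/6,223 = 0.515346.
P(exactly one) = p₁(1−p₂) + (1−p₁)p₂ = 0.348985 + 0.144260 = 0.493246.

0.493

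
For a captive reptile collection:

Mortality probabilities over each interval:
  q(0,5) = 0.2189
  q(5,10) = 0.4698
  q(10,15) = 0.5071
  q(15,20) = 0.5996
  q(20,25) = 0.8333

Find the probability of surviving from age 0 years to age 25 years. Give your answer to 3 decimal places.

Chaining the interval survival probabilities: (1 − 0.2189) × (1 − 0.4698) × (1 − 0.5071) × (1 − 0.5996) × (1 − 0.8333).
= 0.7811 × 0.5302 × 0.4929 × 0.4004 × 0.1667 = 0.013625.

0.014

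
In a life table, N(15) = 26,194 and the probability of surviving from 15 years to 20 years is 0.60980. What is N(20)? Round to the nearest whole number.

N(20) = N(15) × p = 26,194 × 0.60980 = 15973.

15973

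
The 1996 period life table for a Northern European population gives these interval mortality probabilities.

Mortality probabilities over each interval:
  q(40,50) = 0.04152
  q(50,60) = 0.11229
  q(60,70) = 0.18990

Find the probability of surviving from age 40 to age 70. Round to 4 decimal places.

0.6893

P(survive 40→70) = (1 − 0.04152) × (1 − 0.11229) × (1 − 0.18990).
= 0.95848 × 0.88771 × 0.81010 = 0.689275.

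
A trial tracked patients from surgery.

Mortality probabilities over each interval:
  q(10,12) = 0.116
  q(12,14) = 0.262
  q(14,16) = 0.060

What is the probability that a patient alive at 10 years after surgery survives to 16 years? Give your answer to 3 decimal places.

Chaining the interval survival probabilities: (1 − 0.116) × (1 − 0.262) × (1 − 0.060).
= 0.884 × 0.738 × 0.940 = 0.613248.

0.613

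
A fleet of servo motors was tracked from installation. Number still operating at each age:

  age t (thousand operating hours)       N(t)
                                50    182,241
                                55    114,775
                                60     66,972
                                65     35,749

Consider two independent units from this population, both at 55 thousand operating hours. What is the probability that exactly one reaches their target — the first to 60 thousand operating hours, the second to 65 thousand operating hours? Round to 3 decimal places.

0.531

p₁ = N(60)/N(55) = 66,972/114,775 = 0.583507; p₂ = N(65)/N(55) = 35,749/114,775 = 0.311470.
P(exactly one) = p₁(1−p₂) + (1−p₁)p₂ = 0.401762 + 0.129725 = 0.531487.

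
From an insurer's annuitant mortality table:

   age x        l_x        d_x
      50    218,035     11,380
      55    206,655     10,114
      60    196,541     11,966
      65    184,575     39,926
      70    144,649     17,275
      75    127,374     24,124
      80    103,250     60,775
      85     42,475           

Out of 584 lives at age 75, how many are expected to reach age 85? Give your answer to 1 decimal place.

194.7

The relevant probability is 42,475/127,374 = 0.333467.
Expected number = 584 × 0.333467 = 194.7.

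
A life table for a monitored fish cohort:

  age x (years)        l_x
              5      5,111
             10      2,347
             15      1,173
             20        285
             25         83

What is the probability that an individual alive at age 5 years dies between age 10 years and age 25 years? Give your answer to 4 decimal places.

0.4430

This is the probability of reaching 10 but not 25, conditional on being alive at 5: (l_10 − l_25) / l_5.
= (2,347 − 83) / 5,111 = 2,264 / 5,111 = 0.442966.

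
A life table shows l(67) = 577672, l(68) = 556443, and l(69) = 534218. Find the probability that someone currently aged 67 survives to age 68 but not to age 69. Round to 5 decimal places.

This is the probability of reaching 68 but not 69, conditional on being alive at 67: (l(68) − l(69)) / l(67).
= (556443 − 534218) / 577672 = 22225 / 577672 = 0.038473.

0.03847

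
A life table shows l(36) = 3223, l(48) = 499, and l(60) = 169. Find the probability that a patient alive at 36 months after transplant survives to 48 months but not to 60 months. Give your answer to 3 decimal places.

0.102

This is the probability of reaching 48 but not 60, conditional on being alive at 36: (l(48) − l(60)) / l(36).
= (499 − 169) / 3223 = 330 / 3223 = 0.102389.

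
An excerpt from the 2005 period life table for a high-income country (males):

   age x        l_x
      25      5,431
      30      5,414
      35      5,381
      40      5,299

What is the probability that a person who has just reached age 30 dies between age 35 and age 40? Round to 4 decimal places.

We want 5|5q30 = (l_35 − l_40)/l_30.
This is the probability of reaching 35 but not 40, conditional on being alive at 30: (l_35 − l_40) / l_30.
= (5,381 − 5,299) / 5,414 = 82 / 5,414 = 0.015146.

0.0151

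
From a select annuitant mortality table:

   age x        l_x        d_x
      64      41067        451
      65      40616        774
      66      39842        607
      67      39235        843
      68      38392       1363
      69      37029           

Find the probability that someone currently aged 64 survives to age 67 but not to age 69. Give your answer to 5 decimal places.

0.05372

This is the probability of reaching 67 but not 69, conditional on being alive at 64: (l_67 − l_69) / l_64.
= (39235 − 37029) / 41067 = 2206 / 41067 = 0.053717.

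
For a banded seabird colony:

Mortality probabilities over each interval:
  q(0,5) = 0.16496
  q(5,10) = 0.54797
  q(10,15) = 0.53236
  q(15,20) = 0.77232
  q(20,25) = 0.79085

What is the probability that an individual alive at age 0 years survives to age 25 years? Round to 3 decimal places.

P(survive 0→25) = (1 − 0.16496) × (1 − 0.54797) × (1 − 0.53236) × (1 − 0.77232) × (1 − 0.79085).
= 0.83504 × 0.45203 × 0.46764 × 0.22768 × 0.20915 = 0.008406.

0.008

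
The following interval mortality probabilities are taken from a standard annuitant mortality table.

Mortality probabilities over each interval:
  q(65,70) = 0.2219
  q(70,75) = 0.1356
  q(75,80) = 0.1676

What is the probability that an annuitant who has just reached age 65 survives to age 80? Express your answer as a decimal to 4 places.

0.5599

The overall survival probability is (1 − 0.2219) × (1 − 0.1356) × (1 − 0.1676).
= 0.7781 × 0.8644 × 0.8324 = 0.559864.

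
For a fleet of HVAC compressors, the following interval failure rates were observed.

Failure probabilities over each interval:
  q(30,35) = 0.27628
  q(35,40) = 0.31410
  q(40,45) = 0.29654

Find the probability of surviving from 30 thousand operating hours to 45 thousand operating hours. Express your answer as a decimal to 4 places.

The overall survival probability is (1 − 0.27628) × (1 − 0.31410) × (1 − 0.29654).
= 0.72372 × 0.68590 × 0.70346 = 0.349197.

0.3492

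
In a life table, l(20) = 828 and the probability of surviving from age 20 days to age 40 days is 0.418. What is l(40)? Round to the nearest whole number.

346

l(40) = l(20) × p = 828 × 0.418 = 346.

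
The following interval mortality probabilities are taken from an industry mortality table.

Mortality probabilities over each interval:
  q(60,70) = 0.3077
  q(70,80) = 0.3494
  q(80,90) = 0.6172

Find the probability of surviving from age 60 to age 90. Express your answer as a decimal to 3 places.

0.172

Chaining the interval survival probabilities: (1 − 0.3077) × (1 − 0.3494) × (1 − 0.6172).
= 0.6923 × 0.6506 × 0.3828 = 0.172417.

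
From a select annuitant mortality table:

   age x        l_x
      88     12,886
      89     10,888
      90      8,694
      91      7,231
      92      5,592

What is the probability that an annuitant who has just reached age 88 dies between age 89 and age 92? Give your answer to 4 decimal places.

This is the probability of reaching 89 but not 92, conditional on being alive at 88: (l_89 − l_92) / l_88.
= (10,888 − 5,592) / 12,886 = 5,296 / 12,886 = 0.410989.

0.4110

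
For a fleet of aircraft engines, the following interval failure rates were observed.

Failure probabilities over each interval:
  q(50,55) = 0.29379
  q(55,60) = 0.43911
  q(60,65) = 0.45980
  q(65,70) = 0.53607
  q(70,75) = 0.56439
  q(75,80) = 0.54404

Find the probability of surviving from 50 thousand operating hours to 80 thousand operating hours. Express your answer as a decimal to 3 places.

P(survive 50→80) = (1 − 0.29379) × (1 − 0.43911) × (1 − 0.45980) × (1 − 0.53607) × (1 − 0.56439) × (1 − 0.54404).
= 0.70621 × 0.56089 × 0.54020 × 0.46393 × 0.43561 × 0.45596 = 0.019717.

0.020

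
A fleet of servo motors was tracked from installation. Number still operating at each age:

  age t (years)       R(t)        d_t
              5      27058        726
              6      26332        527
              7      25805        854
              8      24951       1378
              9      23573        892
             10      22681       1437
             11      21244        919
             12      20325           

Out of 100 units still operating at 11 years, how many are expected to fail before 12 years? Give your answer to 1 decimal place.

4.3

The relevant probability is 1 − 20325/21244 = 0.043259.
Expected number = 100 × 0.043259 = 4.3.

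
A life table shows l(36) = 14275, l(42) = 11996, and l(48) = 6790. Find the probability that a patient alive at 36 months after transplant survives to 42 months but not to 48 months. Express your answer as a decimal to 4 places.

This is the probability of reaching 42 but not 48, conditional on being alive at 36: (l(42) − l(48)) / l(36).
= (11996 − 6790) / 14275 = 5206 / 14275 = 0.364694.

0.3647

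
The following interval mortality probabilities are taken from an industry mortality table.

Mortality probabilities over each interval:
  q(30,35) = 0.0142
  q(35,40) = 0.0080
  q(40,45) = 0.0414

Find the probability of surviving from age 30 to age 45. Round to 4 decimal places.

0.9374

Survival from 30 to 45 is the product of surviving each interval: (1 − 0.0142) × (1 − 0.0080) × (1 − 0.0414).
= 0.9858 × 0.9920 × 0.9586 = 0.937428.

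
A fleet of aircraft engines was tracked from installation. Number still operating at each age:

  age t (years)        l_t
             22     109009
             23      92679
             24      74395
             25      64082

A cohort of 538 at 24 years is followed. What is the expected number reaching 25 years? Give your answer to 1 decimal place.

463.4

The relevant probability is 64082/74395 = 0.861375.
Expected number = 538 × 0.861375 = 463.4.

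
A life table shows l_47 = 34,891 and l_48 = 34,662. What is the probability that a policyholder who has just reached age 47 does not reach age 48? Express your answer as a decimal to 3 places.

0.007

P(die before 48 | alive at 47) = 1 − l_48/l_47 = 1 − 34,662/34,891 = (229)/34,891 = 0.006563.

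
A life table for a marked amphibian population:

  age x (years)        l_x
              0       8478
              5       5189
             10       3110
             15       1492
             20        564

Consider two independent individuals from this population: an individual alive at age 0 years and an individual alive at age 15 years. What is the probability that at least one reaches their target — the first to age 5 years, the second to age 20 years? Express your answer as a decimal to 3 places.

p₁ = l_5/l_0 = 5189/8478 = 0.612055; p₂ = l_20/l_15 = 564/1492 = 0.378016.
P(at least one) = 1 − (1−p₁)(1−p₂) = 1 − 0.387945 × 0.621984 = 0.758704.

0.759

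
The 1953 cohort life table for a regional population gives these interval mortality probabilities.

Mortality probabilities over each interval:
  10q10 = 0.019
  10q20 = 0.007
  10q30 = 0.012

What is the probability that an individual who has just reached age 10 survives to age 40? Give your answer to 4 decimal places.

30p10 = (1 − 0.019) × (1 − 0.007) × (1 − 0.012).
= 0.981 × 0.993 × 0.988 = 0.962443.

0.9624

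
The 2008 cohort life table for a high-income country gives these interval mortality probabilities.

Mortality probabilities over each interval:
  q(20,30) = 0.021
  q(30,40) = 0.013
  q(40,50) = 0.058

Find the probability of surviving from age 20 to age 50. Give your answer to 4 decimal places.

P(survive 20→50) = (1 − 0.021) × (1 − 0.013) × (1 − 0.058).
= 0.979 × 0.987 × 0.942 = 0.910229.

0.9102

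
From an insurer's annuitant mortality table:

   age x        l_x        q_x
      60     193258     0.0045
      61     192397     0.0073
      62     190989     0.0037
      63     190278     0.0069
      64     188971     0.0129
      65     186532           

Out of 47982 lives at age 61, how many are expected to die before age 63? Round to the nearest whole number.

The relevant probability is 1 − 190278/192397 = 0.011014.
Expected number = 47982 × 0.011014 = 528.

528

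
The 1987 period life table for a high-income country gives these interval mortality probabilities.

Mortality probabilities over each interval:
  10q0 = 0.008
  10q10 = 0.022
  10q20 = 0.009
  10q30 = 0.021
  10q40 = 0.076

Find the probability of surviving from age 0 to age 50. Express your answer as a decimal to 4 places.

Survival from 0 to 50 is the product of surviving each interval: (1 − 0.008) × (1 − 0.022) × (1 − 0.009) × (1 − 0.021) × (1 − 0.076).
= 0.992 × 0.978 × 0.991 × 0.979 × 0.924 = 0.869719.

0.8697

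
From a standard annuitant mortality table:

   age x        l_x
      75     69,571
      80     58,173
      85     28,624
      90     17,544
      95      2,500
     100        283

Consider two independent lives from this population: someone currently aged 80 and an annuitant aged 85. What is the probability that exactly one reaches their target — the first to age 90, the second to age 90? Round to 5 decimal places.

p₁ = l_90/l_80 = 17,544/58,173 = 0.301583; p₂ = l_90/l_85 = 17,544/28,624 = 0.612912.
P(exactly one) = p₁(1−p₂) + (1−p₁)p₂ = 0.116739 + 0.428068 = 0.544807.

0.54481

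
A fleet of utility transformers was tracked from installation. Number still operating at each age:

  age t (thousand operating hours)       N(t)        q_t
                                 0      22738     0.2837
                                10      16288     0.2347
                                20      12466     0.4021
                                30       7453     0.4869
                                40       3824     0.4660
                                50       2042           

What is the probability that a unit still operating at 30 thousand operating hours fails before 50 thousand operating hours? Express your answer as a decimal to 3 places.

0.726

P(fail before 50 | operational at 30) = 1 − N(50)/N(30) = 1 − 2042/7453 = (5411)/7453 = 0.726016.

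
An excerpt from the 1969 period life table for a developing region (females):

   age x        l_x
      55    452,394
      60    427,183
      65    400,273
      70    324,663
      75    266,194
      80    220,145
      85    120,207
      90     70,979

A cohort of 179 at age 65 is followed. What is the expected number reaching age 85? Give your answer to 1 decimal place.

53.8

The relevant probability is 120,207/400,273 = 0.300313.
Expected number = 179 × 0.300313 = 53.8.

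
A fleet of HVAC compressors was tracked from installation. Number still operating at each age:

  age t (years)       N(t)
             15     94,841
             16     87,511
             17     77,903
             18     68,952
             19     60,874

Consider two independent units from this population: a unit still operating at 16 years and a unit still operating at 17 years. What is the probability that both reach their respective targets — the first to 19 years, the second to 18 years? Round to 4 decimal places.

p₁ = N(19)/N(16) = 60,874/87,511 = 0.695615; p₂ = N(18)/N(17) = 68,952/77,903 = 0.885101.
P(both) = p₁ × p₂ = 0.695615 × 0.885101 = 0.615690.

0.6157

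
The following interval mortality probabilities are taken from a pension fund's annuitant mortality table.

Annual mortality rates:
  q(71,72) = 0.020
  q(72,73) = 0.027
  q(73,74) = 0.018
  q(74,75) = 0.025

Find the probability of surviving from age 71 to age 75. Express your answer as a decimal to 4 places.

Chaining the interval survival probabilities: (1 − 0.020) × (1 − 0.027) × (1 − 0.018) × (1 − 0.025).
= 0.980 × 0.973 × 0.982 × 0.975 = 0.912967.

0.9130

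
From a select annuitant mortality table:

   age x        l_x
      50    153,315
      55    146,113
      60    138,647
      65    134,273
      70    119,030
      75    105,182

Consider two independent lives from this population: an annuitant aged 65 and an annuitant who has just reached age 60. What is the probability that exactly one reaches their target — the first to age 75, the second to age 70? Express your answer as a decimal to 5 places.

0.29684

p₁ = l_75/l_65 = 105,182/134,273 = 0.783344; p₂ = l_70/l_60 = 119,030/138,647 = 0.858511.
P(exactly one) = p₁(1−p₂) + (1−p₁)p₂ = 0.110835 + 0.186002 = 0.296836.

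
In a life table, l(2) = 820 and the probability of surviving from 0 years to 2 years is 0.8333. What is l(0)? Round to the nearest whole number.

984

l(0) = l(2) / p = 820 / 0.8333 = 984.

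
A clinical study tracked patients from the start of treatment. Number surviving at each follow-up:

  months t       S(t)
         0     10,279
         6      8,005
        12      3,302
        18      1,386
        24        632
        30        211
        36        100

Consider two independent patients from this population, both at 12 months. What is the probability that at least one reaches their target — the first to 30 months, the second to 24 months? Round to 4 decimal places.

0.2431

p₁ = S(30)/S(12) = 211/3,302 = 0.063901; p₂ = S(24)/S(12) = 632/3,302 = 0.191399.
P(at least one) = 1 − (1−p₁)(1−p₂) = 1 − 0.936099 × 0.808601 = 0.243069.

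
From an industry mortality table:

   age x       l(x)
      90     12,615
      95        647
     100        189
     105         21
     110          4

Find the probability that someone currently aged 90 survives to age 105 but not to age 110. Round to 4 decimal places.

0.0013

This is the probability of reaching 105 but not 110, conditional on being alive at 90: (l(105) − l(110)) / l(90).
= (21 − 4) / 12,615 = 17 / 12,615 = 0.001348.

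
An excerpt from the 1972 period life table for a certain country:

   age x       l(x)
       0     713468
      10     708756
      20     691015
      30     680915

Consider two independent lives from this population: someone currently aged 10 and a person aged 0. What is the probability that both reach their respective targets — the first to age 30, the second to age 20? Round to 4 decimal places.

0.9305

p₁ = l(30)/l(10) = 680915/708756 = 0.960718; p₂ = l(20)/l(0) = 691015/713468 = 0.968530.
P(both) = p₁ × p₂ = 0.960718 × 0.968530 = 0.930484.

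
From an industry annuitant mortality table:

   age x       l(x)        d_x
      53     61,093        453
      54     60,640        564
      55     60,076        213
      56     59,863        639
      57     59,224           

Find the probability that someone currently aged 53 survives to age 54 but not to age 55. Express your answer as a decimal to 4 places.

0.0092

This is the probability of reaching 54 but not 55, conditional on being alive at 53: (l(54) − l(55)) / l(53).
= (60,640 − 60,076) / 61,093 = 564 / 61,093 = 0.009232.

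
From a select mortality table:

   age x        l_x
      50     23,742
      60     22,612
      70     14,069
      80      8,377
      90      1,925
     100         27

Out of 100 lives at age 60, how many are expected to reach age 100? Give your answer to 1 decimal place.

0.1

The relevant probability is 27/22,612 = 0.001194.
Expected number = 100 × 0.001194 = 0.1.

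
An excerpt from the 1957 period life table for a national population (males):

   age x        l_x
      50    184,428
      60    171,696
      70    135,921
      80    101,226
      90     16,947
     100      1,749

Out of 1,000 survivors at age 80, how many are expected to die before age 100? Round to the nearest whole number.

The relevant probability is 1 − 1,749/101,226 = 0.982722.
Expected number = 1,000 × 0.982722 = 983.

983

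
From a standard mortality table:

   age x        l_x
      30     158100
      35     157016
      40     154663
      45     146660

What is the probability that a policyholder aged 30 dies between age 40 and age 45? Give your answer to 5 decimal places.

0.05062

We want 10|5q30 = (l_40 − l_45)/l_30.
This is the probability of reaching 40 but not 45, conditional on being alive at 30: (l_40 − l_45) / l_30.
= (154663 − 146660) / 158100 = 8003 / 158100 = 0.050620.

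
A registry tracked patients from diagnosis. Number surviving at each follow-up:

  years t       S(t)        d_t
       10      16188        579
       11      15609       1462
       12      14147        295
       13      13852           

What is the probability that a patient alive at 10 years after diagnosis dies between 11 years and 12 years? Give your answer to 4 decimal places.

0.0903

This is the probability of reaching 11 but not 12, conditional on being alive at 10: (S(11) − S(12)) / S(10).
= (15609 − 14147) / 16188 = 1462 / 16188 = 0.090314.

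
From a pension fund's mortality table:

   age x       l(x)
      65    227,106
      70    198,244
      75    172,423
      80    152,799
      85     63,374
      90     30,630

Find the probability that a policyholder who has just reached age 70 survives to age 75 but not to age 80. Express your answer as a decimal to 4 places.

This is the probability of reaching 75 but not 80, conditional on being alive at 70: (l(75) − l(80)) / l(70).
= (172,423 − 152,799) / 198,244 = 19,624 / 198,244 = 0.098989.

0.0990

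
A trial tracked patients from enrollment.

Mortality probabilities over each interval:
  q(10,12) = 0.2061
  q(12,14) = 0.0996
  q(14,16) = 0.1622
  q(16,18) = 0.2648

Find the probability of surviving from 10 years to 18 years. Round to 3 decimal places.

Survival from 10 to 18 is the product of surviving each interval: (1 − 0.2061) × (1 − 0.0996) × (1 − 0.1622) × (1 − 0.2648).
= 0.7939 × 0.9004 × 0.8378 × 0.7352 = 0.440298.

0.440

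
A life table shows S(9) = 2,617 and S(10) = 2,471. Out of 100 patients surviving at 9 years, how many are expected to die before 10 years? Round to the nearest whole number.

6

The relevant probability is 1 − 2,471/2,617 = 0.055789.
Expected number = 100 × 0.055789 = 6.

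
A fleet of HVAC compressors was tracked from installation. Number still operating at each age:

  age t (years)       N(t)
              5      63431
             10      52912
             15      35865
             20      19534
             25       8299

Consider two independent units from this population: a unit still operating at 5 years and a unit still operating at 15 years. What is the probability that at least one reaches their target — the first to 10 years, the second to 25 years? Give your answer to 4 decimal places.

0.8725

p₁ = N(10)/N(5) = 52912/63431 = 0.834166; p₂ = N(25)/N(15) = 8299/35865 = 0.231396.
P(at least one) = 1 − (1−p₁)(1−p₂) = 1 − 0.165834 × 0.768604 = 0.872539.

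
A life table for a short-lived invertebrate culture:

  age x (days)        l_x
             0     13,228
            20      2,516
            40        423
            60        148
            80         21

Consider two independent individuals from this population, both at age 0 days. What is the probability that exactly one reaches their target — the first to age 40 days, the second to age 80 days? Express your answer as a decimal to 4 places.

0.0335

p₁ = l_40/l_0 = 423/13,228 = 0.031978; p₂ = l_80/l_0 = 21/13,228 = 0.001588.
P(exactly one) = p₁(1−p₂) + (1−p₁)p₂ = 0.031927 + 0.001537 = 0.033464.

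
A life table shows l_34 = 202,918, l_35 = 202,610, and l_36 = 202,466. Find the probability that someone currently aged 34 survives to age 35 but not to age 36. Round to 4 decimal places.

0.0007

This is the probability of reaching 35 but not 36, conditional on being alive at 34: (l_35 − l_36) / l_34.
= (202,610 − 202,466) / 202,918 = 144 / 202,918 = 0.000710.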